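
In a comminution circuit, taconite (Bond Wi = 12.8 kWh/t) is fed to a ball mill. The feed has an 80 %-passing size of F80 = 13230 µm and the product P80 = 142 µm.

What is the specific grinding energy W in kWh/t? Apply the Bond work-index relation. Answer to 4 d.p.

W_Bond = 10·Wi·(1/√P₈₀ − 1/√F₈₀)
1/√142 = 0.083918;  1/√13230 = 0.008694
W = 10·12.8·(0.083918 − 0.008694) = 9.6287 kWh/t

W = 9.6287 kWh/t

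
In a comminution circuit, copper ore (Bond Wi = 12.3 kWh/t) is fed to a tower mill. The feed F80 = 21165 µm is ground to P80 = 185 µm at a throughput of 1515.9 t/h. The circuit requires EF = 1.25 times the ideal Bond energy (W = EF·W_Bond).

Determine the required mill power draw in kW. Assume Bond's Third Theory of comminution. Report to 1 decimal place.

W = 10 Wi (P80^-0.5 − F80^-0.5)
W = 10·12.3·(1/√185 − 1/√21165) = 10·12.3·(0.066648) = 8.1977 kWh/t
W_actual = 1.25 × 8.1977 = 10.2471 kWh/t
Power = W × throughput = 10.2471 kWh/t × 1515.9 t/h = 15533.6 kW

P = 15533.6 kW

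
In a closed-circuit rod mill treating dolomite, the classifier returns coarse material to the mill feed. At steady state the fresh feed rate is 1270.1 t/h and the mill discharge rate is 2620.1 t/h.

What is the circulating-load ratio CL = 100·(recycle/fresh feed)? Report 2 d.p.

CL = 106.29 %

Discharge = new feed + return, hence
R = M − F = 2620.1 − 1270.1 = 1350.0 t/h
CL = 100·R/F = 100·1350.0/1270.1 = 106.29 %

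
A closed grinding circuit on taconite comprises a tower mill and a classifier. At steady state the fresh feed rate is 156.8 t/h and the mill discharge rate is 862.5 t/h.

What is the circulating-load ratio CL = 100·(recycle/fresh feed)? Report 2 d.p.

Mill node: discharge = fresh + recycle.
R = M − F = 862.5 − 156.8 = 705.7 t/h
CL = 100·R/F = 100·705.7/156.8 = 450.06 %

CL = 450.06 %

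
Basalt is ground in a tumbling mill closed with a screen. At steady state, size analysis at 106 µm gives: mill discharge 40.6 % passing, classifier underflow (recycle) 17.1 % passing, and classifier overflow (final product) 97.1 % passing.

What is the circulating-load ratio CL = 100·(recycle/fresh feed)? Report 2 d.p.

CL = 240.43 %

Let r = R/F. Size balance at 106 µm:
(1+r)·d = r·u + o ⇒ r = (o−d)/(d−u)
r = (97.1 − 40.6)/(40.6 − 17.1) = 56.5/23.5 = 2.4043
CL = 100·r = 240.43 %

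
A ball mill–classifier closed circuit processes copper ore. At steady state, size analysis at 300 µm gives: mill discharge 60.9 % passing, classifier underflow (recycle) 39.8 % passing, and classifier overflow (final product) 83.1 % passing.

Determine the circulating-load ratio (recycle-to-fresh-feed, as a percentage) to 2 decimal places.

CL = 105.21 %

Two-product formula at 300 µm:
(1+r)·d = r·u + o ⇒ r = (o−d)/(d−u)
r = (83.1 − 60.9)/(60.9 − 39.8) = 22.2/21.1 = 1.0521
CL = 100·r = 105.21 %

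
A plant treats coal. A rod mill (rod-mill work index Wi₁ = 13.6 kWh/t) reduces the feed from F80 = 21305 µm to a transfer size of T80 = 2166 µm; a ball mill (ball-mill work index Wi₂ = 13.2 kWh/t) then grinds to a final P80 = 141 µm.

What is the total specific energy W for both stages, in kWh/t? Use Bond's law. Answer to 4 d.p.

W = 10.2706 kWh/t

W_Bond = 10·Wi·(1/√P₈₀ − 1/√F₈₀)
Stage 1 (21305→2166 µm, Wi₁=13.6): W₁ = 10·13.6·(0.021487 − 0.006851) = 1.9905 kWh/t
Stage 2 (2166→141 µm, Wi₂=13.2): W₂ = 10·13.2·(0.084215 − 0.021487) = 8.2802 kWh/t
W = W₁ + W₂ = 1.9905 + 8.2802 = 10.2706 kWh/t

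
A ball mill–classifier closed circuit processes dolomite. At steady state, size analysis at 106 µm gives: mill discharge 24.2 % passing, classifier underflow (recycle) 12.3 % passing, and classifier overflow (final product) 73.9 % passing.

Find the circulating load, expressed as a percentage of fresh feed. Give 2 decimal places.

CL = 417.65 %

Let r = R/F. Size balance at 106 µm:
(1+r)d = ru + o → r = (o−d)/(d−u)
r = (73.9 − 24.2)/(24.2 − 12.3) = 49.7/11.9 = 4.1765
CL = 100·r = 417.65 %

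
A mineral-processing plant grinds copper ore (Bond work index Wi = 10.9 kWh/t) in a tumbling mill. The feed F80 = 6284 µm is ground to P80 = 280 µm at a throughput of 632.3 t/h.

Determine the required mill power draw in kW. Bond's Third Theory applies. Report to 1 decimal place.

P = 3249.4 kW

W = 10 Wi / √P80 − 10 Wi / √F80
W = 10·10.9·(1/√280 − 1/√6284) = 10·10.9·(0.047147) = 5.1390 kWh/t
P = W·T = 5.1390·632.3 = 3249.4 kW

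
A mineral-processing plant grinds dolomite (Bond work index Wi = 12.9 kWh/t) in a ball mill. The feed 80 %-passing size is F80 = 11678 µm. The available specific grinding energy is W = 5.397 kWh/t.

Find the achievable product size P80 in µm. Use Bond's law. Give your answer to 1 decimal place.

P80 = 383.1 µm

W = 10 Wi (P80^-0.5 − F80^-0.5)
⇒ 1/√P80 = W/(10·Wi) + 1/√F80
  = 5.3970/(10·12.9) + 1/√11678 = 0.041837 + 0.009254 = 0.051091
P80 = (1/0.051091)² = 19.5730² = 383.10 µm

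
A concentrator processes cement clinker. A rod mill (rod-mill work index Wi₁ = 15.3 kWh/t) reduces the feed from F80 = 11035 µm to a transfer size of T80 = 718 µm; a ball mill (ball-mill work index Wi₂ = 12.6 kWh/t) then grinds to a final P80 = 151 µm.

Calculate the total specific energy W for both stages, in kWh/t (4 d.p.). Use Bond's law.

W = 9.8049 kWh/t

W = 10·Wi·[P80^(−½) − F80^(−½)]
Stage 1 (11035→718 µm, Wi₁=15.3): W₁ = 10·15.3·(0.037320 − 0.009519) = 4.2534 kWh/t
Stage 2 (718→151 µm, Wi₂=12.6): W₂ = 10·12.6·(0.081379 − 0.037320) = 5.5515 kWh/t
W = W₁ + W₂ = 4.2534 + 5.5515 = 9.8049 kWh/t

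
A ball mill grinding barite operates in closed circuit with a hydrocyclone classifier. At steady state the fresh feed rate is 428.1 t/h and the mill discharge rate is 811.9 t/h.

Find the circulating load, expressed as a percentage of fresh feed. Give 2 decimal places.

CL = 89.65 %

Mill node: discharge = fresh + recycle.
R = M − F = 811.9 − 428.1 = 383.8 t/h
CL = 100·R/F = 100·383.8/428.1 = 89.65 %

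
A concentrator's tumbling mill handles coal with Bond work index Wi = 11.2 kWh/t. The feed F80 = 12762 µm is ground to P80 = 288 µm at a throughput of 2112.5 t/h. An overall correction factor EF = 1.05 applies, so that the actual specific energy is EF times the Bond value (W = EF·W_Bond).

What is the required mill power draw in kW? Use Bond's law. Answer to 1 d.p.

P = 12439.8 kW

W = 10 Wi / √P80 − 10 Wi / √F80
W = 10·11.2·(1/√288 − 1/√12762) = 10·11.2·(0.050074) = 5.6082 kWh/t
W_actual = 1.05 × 5.6082 = 5.8887 kWh/t
P = W·T = 5.8887·2112.5 = 12439.8 kW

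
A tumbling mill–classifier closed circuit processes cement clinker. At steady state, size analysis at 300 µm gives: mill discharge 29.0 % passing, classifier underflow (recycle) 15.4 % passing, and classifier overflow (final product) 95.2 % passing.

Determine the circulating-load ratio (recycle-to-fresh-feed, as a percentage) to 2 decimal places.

Classifier node, passing 300 µm:
Fd + Rd = Ru + Fo ⇒ R/F = (o−d)/(d−u)
r = (95.2 − 29.0)/(29.0 − 15.4) = 66.2/13.6 = 4.8676
CL = 100·r = 486.76 %

CL = 486.76 %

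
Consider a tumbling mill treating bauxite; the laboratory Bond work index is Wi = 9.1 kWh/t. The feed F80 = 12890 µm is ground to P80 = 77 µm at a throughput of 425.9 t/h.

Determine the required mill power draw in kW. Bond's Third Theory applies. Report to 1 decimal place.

P = 4075.4 kW

W_Bond = 10·Wi·(1/√P₈₀ − 1/√F₈₀)
W = 10·9.1·(1/√77 − 1/√12890) = 10·9.1·(0.105153) = 9.5689 kWh/t
P_mill = W·ṁ = 9.5689·425.9 = 4075.4 kW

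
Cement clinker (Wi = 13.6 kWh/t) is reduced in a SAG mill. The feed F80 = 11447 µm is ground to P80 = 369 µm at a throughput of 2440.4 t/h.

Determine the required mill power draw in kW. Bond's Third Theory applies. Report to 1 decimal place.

P = 14175.6 kW

W = 10 Wi / √P80 − 10 Wi / √F80
W = 10·13.6·(1/√369 − 1/√11447) = 10·13.6·(0.042711) = 5.8087 kWh/t
P_mill = W·ṁ = 5.8087·2440.4 = 14175.6 kW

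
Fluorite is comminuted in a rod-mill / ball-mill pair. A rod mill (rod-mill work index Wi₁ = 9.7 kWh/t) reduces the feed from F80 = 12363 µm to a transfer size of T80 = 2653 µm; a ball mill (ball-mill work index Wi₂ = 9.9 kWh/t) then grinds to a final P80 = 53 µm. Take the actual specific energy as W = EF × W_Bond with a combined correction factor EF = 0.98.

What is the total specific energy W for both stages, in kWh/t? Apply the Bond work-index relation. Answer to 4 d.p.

W = 12.4337 kWh/t

Bond:  W = 10 Wi (1/√P − 1/√F)
Stage 1 (12363→2653 µm, Wi₁=9.7): W₁ = 10·9.7·(0.019415 − 0.008994) = 1.0108 kWh/t
Stage 2 (2653→53 µm, Wi₂=9.9): W₂ = 10·9.9·(0.137361 − 0.019415) = 11.6766 kWh/t
W = W₁ + W₂ = 1.0108 + 11.6766 = 12.6875 kWh/t
Apply correction: 12.6875 × 0.98 = 12.4337 kWh/t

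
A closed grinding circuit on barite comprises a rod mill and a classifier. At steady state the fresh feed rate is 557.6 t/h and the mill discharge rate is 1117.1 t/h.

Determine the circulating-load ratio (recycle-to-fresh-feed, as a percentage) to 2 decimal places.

CL = 100.34 %

Mill node: discharge = fresh + recycle.
R = M − F = 1117.1 − 557.6 = 559.5 t/h
CL = 100·R/F = 100·559.5/557.6 = 100.34 %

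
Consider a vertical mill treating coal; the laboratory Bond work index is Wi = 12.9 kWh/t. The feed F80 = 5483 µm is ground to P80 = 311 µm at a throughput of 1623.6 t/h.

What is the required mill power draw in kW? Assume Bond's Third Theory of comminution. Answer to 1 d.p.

P = 9048.0 kW

Bond:  W = 10 Wi (1/√P − 1/√F)
W = 10·12.9·(1/√311 − 1/√5483) = 10·12.9·(0.043200) = 5.5728 kWh/t
Power = W × throughput = 5.5728 kWh/t × 1623.6 t/h = 9048.0 kW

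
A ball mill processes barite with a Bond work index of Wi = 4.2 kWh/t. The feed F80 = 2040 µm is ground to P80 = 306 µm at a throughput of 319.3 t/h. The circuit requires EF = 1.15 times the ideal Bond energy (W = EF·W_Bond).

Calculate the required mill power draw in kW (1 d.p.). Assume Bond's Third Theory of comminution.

P = 540.2 kW

Bond:  W = 10 Wi (1/√P − 1/√F)
W = 10·4.2·(1/√306 − 1/√2040) = 10·4.2·(0.035026) = 1.4711 kWh/t
Corrected W = EF·W_Bond = 1.15·1.4711 = 1.6917 kWh/t
Power = W × throughput = 1.6917 kWh/t × 319.3 t/h = 540.2 kW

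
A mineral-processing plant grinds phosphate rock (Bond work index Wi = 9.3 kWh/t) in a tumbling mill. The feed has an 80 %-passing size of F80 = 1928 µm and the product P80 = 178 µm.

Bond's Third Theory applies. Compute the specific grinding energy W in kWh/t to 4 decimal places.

W = 4.8526 kWh/t

W_Bond = 10·Wi·(1/√P₈₀ − 1/√F₈₀)
1/√178 = 0.074953;  1/√1928 = 0.022774
W = 10·9.3·(0.074953 − 0.022774) = 4.8526 kWh/t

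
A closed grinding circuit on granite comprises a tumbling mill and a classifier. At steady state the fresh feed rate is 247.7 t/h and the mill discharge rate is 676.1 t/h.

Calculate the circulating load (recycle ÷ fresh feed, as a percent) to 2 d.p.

Steady state: M = F + R.
R = M − F = 676.1 − 247.7 = 428.4 t/h
CL = 100·R/F = 100·428.4/247.7 = 172.95 %

CL = 172.95 %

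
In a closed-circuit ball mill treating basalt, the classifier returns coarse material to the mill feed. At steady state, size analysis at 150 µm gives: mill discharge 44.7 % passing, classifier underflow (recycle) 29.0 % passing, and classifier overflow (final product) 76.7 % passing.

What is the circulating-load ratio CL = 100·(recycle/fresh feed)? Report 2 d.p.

Balance %-passing 150 µm (r = R/F):
Fd + Rd = Ru + Fo ⇒ R/F = (o−d)/(d−u)
r = (76.7 − 44.7)/(44.7 − 29.0) = 32.0/15.7 = 2.0382
CL = 100·r = 203.82 %

CL = 203.82 %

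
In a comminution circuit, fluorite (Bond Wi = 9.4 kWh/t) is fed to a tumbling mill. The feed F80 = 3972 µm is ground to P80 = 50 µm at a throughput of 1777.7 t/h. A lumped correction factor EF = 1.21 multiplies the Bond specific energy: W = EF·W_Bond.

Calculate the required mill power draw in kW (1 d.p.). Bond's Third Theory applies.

W = 10 Wi / √P80 − 10 Wi / √F80
W = 10·9.4·(1/√50 − 1/√3972) = 10·9.4·(0.125554) = 11.8021 kWh/t
Apply correction: 11.8021 × 1.21 = 14.2806 kWh/t
Mill draw = 14.2806 × 1777.7 = 25386.5 kW

P = 25386.5 kW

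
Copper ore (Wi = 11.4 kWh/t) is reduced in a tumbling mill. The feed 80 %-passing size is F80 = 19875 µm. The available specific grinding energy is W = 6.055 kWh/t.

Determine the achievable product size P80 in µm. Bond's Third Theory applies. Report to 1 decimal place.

P80 = 275.9 µm

W = 10 Wi / √P80 − 10 Wi / √F80
⇒ 1/√P80 = W/(10 Wi) + 1/√F80
  = 6.0550/(10·11.4) + 1/√19875 = 0.053114 + 0.007093 = 0.060207
P80 = (1/0.060207)² = 16.6093² = 275.87 µm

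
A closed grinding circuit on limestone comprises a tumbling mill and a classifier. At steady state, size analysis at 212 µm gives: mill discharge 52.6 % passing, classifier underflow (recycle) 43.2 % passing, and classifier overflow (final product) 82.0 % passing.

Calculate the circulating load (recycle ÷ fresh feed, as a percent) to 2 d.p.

Two-product formula at 212 µm:
(1+r)·d = r·u + o ⇒ r = (o−d)/(d−u)
r = (82.0 − 52.6)/(52.6 − 43.2) = 29.4/9.4 = 3.1277
CL = 100·r = 312.77 %

CL = 312.77 %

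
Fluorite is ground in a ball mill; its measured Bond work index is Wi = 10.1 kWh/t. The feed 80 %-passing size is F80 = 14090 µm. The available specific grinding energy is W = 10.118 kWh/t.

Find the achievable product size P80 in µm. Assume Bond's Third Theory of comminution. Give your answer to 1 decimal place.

P80 = 84.8 µm

W = 10·Wi·[P80^(−½) − F80^(−½)]
⇒ 1/√P80 = W/(10 Wi) + 1/√F80
  = 10.1180/(10·10.1) + 1/√14090 = 0.100178 + 0.008425 = 0.108603
P80 = (1/0.108603)² = 9.2079² = 84.78 µm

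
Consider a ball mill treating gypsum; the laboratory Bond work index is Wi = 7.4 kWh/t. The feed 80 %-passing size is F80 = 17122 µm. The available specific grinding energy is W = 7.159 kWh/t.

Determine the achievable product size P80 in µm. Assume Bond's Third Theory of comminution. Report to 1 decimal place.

P80 = 91.8 µm

W = 10 Wi (P80^-0.5 − F80^-0.5)
⇒ 1/√P80 = W/(10 Wi) + 1/√F80
  = 7.1590/(10·7.4) + 1/√17122 = 0.096743 + 0.007642 = 0.104386
P80 = (1/0.104386)² = 9.5799² = 91.77 µm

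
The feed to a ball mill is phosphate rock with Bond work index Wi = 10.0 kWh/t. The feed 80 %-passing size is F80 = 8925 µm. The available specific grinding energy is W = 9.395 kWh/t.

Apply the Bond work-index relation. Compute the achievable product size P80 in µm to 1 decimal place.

W = 10 Wi (1/√P80 − 1/√F80)  [Bond]
P80^-0.5 = F80^-0.5 + W/(10 Wi)
  = 9.3950/(10·10.0) + 1/√8925 = 0.093950 + 0.010585 = 0.104535
P80 = (1/0.104535)² = 9.5662² = 91.51 µm

P80 = 91.5 µm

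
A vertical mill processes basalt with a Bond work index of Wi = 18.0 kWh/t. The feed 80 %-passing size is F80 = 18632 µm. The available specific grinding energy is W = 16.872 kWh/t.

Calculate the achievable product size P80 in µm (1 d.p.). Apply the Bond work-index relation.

P80 = 97.9 µm

W = 10 Wi / √P80 − 10 Wi / √F80
P80^(−½) = W/(10 Wi) + F80^(−½)
  = 16.8720/(10·18.0) + 1/√18632 = 0.093733 + 0.007326 = 0.101059
P80 = (1/0.101059)² = 9.8952² = 97.91 µm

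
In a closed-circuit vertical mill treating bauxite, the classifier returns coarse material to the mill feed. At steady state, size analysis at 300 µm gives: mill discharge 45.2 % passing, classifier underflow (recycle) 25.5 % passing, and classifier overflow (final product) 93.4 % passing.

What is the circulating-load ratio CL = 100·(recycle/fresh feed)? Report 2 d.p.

Mass balance on the −300 µm fraction:
(1+r)d = ru + o → r = (o−d)/(d−u)
r = (93.4 − 45.2)/(45.2 − 25.5) = 48.2/19.7 = 2.4467
CL = 100·r = 244.67 %

CL = 244.67 %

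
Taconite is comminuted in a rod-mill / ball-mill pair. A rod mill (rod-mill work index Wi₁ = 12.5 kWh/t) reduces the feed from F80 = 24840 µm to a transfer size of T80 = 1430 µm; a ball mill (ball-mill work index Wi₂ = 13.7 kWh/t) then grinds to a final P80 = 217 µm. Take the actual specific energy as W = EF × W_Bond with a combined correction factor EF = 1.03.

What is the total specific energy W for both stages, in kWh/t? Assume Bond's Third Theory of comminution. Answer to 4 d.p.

W = 8.4354 kWh/t

W = 10 Wi (P80^-0.5 − F80^-0.5)
Stage 1 (24840→1430 µm, Wi₁=12.5): W₁ = 10·12.5·(0.026444 − 0.006345) = 2.5124 kWh/t
Stage 2 (1430→217 µm, Wi₂=13.7): W₂ = 10·13.7·(0.067884 − 0.026444) = 5.6773 kWh/t
W = W₁ + W₂ = 2.5124 + 5.6773 = 8.1897 kWh/t
Corrected W = EF·W_Bond = 1.03·8.1897 = 8.4354 kWh/t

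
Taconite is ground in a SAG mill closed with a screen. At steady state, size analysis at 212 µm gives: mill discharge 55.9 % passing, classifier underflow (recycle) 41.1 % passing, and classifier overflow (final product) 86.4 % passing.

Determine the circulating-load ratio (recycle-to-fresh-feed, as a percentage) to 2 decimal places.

Let r = R/F. Size balance at 212 µm:
r = (o − d)/(d − u)
r = (86.4 − 55.9)/(55.9 − 41.1) = 30.5/14.8 = 2.0608
CL = 100·r = 206.08 %

CL = 206.08 %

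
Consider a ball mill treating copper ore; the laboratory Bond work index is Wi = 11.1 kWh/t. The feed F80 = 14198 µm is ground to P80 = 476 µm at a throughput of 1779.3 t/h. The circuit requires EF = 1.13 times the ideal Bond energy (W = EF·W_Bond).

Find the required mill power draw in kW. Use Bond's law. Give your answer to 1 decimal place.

P = 8356.3 kW

W = 10·Wi·(P80^(-½) − F80^(-½))
W = 10·11.1·(1/√476 − 1/√14198) = 10·11.1·(0.037443) = 4.1561 kWh/t
W_actual = 1.13 × 4.1561 = 4.6964 kWh/t
P_mill = W·ṁ = 4.6964·1779.3 = 8356.3 kW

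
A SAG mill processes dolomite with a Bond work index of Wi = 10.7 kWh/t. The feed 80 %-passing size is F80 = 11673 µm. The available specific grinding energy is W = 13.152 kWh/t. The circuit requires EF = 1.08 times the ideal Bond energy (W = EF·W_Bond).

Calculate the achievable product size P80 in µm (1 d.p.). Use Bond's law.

W = 10 Wi / √P80 − 10 Wi / √F80
W_Bond = W / EF = 13.152 / 1.08 = 12.1778 kWh/t
1/√P80 = 1/√F80 + W_Bond/(10·Wi)
  = 12.1778/(10·10.7) + 1/√11673 = 0.113811 + 0.009256 = 0.123067
P80 = (1/0.123067)² = 8.1257² = 66.03 µm

P80 = 66.0 µm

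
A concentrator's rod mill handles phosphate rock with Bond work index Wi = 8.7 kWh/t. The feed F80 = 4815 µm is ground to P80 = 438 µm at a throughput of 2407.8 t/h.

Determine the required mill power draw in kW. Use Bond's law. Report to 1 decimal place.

P = 6990.4 kW

Bond:  W = 10 Wi (1/√P − 1/√F)
W = 10·8.7·(1/√438 − 1/√4815) = 10·8.7·(0.033371) = 2.9032 kWh/t
P_mill = W·ṁ = 2.9032·2407.8 = 6990.4 kW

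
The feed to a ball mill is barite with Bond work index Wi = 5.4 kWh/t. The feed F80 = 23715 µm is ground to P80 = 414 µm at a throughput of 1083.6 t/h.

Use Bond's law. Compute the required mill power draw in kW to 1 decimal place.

Bond:  W = 10 Wi (1/√P − 1/√F)
W = 10·5.4·(1/√414 − 1/√23715) = 10·5.4·(0.042654) = 2.3033 kWh/t
Mill draw = 2.3033 × 1083.6 = 2495.9 kW

P = 2495.9 kW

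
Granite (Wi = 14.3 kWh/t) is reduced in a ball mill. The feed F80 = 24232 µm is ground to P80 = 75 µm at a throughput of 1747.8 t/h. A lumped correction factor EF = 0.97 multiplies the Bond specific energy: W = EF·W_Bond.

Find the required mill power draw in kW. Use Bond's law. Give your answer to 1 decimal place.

P = 26436.8 kW

W = 10·Wi·[P80^(−½) − F80^(−½)]
W = 10·14.3·(1/√75 − 1/√24232) = 10·14.3·(0.109046) = 15.5936 kWh/t
With EF = 0.97: W = 15.5936·0.97 = 15.1258 kWh/t
P_mill = W·ṁ = 15.1258·1747.8 = 26436.8 kW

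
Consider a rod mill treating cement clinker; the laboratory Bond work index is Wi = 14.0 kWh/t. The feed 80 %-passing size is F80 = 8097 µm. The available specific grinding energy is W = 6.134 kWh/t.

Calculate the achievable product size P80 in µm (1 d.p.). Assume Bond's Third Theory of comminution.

P80 = 331.5 µm

W = 10·Wi·(P80^(-½) − F80^(-½))
⇒ 1/√P80 = W/(10·Wi) + 1/√F80
  = 6.1340/(10·14.0) + 1/√8097 = 0.043814 + 0.011113 = 0.054927
P80 = (1/0.054927)² = 18.2058² = 331.45 µm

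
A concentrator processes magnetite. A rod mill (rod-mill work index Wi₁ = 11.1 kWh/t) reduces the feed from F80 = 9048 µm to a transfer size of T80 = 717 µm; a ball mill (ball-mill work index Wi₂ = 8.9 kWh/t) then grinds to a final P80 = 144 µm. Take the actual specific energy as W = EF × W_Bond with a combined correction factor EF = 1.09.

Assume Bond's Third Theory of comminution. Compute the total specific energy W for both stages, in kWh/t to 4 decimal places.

W = 10 Wi (P80^-0.5 − F80^-0.5)
Stage 1 (9048→717 µm, Wi₁=11.1): W₁ = 10·11.1·(0.037346 − 0.010513) = 2.9784 kWh/t
Stage 2 (717→144 µm, Wi₂=8.9): W₂ = 10·8.9·(0.083333 − 0.037346) = 4.0929 kWh/t
W = W₁ + W₂ = 2.9784 + 4.0929 = 7.0713 kWh/t
Apply correction: 7.0713 × 1.09 = 7.7078 kWh/t

W = 7.7078 kWh/t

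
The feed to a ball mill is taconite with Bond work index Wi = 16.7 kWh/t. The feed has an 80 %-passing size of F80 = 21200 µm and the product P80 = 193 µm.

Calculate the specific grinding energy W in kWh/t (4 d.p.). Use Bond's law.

W = 10.8740 kWh/t

W = 10 Wi (1/√P80 − 1/√F80)  [Bond]
1/√193 = 0.071982;  1/√21200 = 0.006868
W = 10·16.7·(0.071982 − 0.006868) = 10.8740 kWh/t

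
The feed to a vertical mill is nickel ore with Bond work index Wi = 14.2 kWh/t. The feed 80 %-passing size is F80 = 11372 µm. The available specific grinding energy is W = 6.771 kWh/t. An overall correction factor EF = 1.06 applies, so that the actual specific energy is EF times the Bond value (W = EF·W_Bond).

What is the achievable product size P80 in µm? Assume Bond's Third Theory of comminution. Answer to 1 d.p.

P80 = 338.4 µm

Bond: W = 10·Wi·(1/√P80 − 1/√F80)
W_Bond = W / EF = 6.771 / 1.06 = 6.3877 kWh/t
1/√P80 = 1/√F80 + W_Bond/(10·Wi)
  = 6.3877/(10·14.2) + 1/√11372 = 0.044984 + 0.009377 = 0.054361
P80 = (1/0.054361)² = 18.3954² = 338.39 µm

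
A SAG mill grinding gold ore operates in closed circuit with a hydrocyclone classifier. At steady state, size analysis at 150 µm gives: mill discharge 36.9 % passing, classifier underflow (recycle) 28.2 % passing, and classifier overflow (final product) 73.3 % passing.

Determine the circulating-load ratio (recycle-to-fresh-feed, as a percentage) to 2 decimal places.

Two-product formula at 150 µm:
d + r·d = r·u + o → r(d−u) = o−d
r = (73.3 − 36.9)/(36.9 − 28.2) = 36.4/8.7 = 4.1839
CL = 100·r = 418.39 %

CL = 418.39 %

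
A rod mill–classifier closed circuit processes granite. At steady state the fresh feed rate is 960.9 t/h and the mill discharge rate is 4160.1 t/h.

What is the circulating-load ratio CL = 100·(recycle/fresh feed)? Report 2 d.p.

Steady state: M = F + R.
R = M − F = 4160.1 − 960.9 = 3199.2 t/h
CL = 100·R/F = 100·3199.2/960.9 = 332.94 %

CL = 332.94 %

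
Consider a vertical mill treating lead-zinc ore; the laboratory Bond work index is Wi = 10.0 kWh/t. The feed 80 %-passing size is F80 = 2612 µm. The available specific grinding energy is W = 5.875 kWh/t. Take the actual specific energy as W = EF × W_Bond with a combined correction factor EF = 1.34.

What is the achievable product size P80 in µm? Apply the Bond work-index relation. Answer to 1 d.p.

Bond:  W = 10 Wi (1/√P − 1/√F)
W_Bond = W / EF = 5.875 / 1.34 = 4.3843 kWh/t
P80^-0.5 = F80^-0.5 + W_Bond/(10 Wi)
  = 4.3843/(10·10.0) + 1/√2612 = 0.043843 + 0.019567 = 0.063410
P80 = (1/0.063410)² = 15.7704² = 248.71 µm

P80 = 248.7 µm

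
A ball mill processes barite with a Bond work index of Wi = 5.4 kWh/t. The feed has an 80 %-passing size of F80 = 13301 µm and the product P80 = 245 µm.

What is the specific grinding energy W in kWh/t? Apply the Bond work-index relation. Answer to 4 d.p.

W = 2.9817 kWh/t

Bond:  W = 10 Wi (1/√P − 1/√F)
1/√245 = 0.063888;  1/√13301 = 0.008671
W = 10·5.4·(0.063888 − 0.008671) = 2.9817 kWh/t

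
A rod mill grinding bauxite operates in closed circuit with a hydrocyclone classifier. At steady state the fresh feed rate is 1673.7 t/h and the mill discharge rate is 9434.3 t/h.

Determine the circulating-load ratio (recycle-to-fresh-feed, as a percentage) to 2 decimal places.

Steady state: M = F + R.
R = M − F = 9434.3 − 1673.7 = 7760.6 t/h
CL = 100·R/F = 100·7760.6/1673.7 = 463.68 %

CL = 463.68 %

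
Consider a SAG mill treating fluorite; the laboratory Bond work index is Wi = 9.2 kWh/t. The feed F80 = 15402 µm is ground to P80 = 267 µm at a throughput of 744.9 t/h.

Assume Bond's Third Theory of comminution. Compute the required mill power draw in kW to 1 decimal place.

W_Bond = 10·Wi·(1/√P₈₀ − 1/√F₈₀)
W = 10·9.2·(1/√267 − 1/√15402) = 10·9.2·(0.053141) = 4.8890 kWh/t
Mill draw = 4.8890 × 744.9 = 3641.8 kW

P = 3641.8 kW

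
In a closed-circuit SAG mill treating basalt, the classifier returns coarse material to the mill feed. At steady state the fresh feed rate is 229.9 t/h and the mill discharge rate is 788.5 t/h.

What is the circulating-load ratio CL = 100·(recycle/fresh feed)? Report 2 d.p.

Mill node: discharge = fresh + recycle.
R = M − F = 788.5 − 229.9 = 558.6 t/h
CL = 100·R/F = 100·558.6/229.9 = 242.98 %

CL = 242.98 %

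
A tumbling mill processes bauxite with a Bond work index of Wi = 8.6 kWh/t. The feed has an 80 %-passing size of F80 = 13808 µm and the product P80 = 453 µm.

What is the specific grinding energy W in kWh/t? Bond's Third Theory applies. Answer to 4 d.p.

Bond: W = 10·Wi·(1/√P80 − 1/√F80)
1/√453 = 0.046984;  1/√13808 = 0.008510
W = 10·8.6·(0.046984 − 0.008510) = 3.3088 kWh/t

W = 3.3088 kWh/t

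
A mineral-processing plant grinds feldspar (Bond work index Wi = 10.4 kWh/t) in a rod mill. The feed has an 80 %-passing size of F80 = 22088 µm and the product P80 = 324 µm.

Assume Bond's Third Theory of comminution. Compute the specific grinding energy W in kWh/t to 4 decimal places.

W = 5.0780 kWh/t

W = 10·Wi·(P80^(-½) − F80^(-½))
1/√324 = 0.055556;  1/√22088 = 0.006729
W = 10·10.4·(0.055556 − 0.006729) = 5.0780 kWh/t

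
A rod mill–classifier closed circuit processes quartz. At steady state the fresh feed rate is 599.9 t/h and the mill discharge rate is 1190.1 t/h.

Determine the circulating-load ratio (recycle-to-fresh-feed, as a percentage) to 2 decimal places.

CL = 98.38 %

Mill node: discharge = fresh + recycle.
R = M − F = 1190.1 − 599.9 = 590.2 t/h
CL = 100·R/F = 100·590.2/599.9 = 98.38 %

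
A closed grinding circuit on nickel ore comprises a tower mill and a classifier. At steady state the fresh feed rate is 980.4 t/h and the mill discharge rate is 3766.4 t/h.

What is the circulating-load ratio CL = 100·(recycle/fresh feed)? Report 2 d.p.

CL = 284.17 %

Mill node: discharge = fresh + recycle.
R = M − F = 3766.4 − 980.4 = 2786.0 t/h
CL = 100·R/F = 100·2786.0/980.4 = 284.17 %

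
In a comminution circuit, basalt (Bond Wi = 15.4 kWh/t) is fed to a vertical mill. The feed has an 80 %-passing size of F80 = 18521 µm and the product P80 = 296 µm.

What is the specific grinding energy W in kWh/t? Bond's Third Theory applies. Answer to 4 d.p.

W = 7.8195 kWh/t

W = 10·Wi·[P80^(−½) − F80^(−½)]
1/√296 = 0.058124;  1/√18521 = 0.007348
W = 10·15.4·(0.058124 − 0.007348) = 7.8195 kWh/t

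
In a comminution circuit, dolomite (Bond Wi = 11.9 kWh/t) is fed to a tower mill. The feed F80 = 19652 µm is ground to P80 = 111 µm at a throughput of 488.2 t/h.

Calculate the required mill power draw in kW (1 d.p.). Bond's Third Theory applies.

Bond: W = 10·Wi·(1/√P80 − 1/√F80)
W = 10·11.9·(1/√111 − 1/√19652) = 10·11.9·(0.087782) = 10.4461 kWh/t
Power = W × throughput = 10.4461 kWh/t × 488.2 t/h = 5099.8 kW

P = 5099.8 kW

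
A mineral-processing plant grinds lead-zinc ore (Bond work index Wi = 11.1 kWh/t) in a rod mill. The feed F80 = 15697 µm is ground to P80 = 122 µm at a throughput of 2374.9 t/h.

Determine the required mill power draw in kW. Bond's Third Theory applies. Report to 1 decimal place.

P = 21762.4 kW

Bond:  W = 10 Wi (1/√P − 1/√F)
W = 10·11.1·(1/√122 − 1/√15697) = 10·11.1·(0.082554) = 9.1635 kWh/t
Power = W × throughput = 9.1635 kWh/t × 2374.9 t/h = 21762.4 kW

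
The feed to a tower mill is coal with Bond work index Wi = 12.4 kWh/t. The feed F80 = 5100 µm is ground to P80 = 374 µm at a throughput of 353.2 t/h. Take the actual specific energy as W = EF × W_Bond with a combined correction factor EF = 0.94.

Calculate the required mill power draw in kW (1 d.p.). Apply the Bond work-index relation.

Bond: W = 10·Wi·(1/√P80 − 1/√F80)
W = 10·12.4·(1/√374 − 1/√5100) = 10·12.4·(0.037706) = 4.6755 kWh/t
With EF = 0.94: W = 4.6755·0.94 = 4.3950 kWh/t
P = W·T = 4.3950·353.2 = 1552.3 kW

P = 1552.3 kW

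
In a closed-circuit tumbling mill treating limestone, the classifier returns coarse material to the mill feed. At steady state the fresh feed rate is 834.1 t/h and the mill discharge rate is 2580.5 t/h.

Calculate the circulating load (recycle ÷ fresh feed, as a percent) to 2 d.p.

Steady state: M = F + R.
R = M − F = 2580.5 − 834.1 = 1746.4 t/h
CL = 100·R/F = 100·1746.4/834.1 = 209.38 %

CL = 209.38 %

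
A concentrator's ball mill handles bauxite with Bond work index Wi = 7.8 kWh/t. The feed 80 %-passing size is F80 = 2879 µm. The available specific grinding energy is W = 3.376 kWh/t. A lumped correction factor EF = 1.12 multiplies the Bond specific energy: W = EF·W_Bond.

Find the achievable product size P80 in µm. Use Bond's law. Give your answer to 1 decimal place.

P80 = 304.8 µm

W = 10 Wi (P80^-0.5 − F80^-0.5)
W_Bond = W / EF = 3.376 / 1.12 = 3.0143 kWh/t
⇒ 1/√P80 = W_Bond/(10·Wi) + 1/√F80
  = 3.0143/(10·7.8) + 1/√2879 = 0.038645 + 0.018637 = 0.057282
P80 = (1/0.057282)² = 17.4575² = 304.77 µm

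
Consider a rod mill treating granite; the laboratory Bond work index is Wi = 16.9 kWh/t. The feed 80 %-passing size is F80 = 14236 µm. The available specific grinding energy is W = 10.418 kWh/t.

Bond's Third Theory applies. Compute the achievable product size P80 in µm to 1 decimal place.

W = 10 Wi (1/√P80 − 1/√F80)  [Bond]
1/√P80 = 1/√F80 + W/(10·Wi)
  = 10.4180/(10·16.9) + 1/√14236 = 0.061645 + 0.008381 = 0.070026
P80 = (1/0.070026)² = 14.2804² = 203.93 µm

P80 = 203.9 µm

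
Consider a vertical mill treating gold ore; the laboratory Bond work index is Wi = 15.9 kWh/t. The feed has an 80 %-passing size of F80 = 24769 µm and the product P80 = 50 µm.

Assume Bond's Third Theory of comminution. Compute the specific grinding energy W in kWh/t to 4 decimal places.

W = 10 Wi / √P80 − 10 Wi / √F80
1/√50 = 0.141421;  1/√24769 = 0.006354
W = 10·15.9·(0.141421 − 0.006354) = 21.4757 kWh/t

W = 21.4757 kWh/t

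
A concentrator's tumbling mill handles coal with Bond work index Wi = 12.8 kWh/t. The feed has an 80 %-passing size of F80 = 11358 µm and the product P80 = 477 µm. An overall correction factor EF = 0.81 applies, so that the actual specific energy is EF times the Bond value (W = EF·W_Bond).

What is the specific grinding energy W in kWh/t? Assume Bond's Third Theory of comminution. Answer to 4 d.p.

W = 3.7743 kWh/t

W = 10·Wi·(P80^(-½) − F80^(-½))
1/√477 = 0.045787;  1/√11358 = 0.009383
W = 10·12.8·(0.045787 − 0.009383) = 4.6597 kWh/t
Apply correction: 4.6597 × 0.81 = 3.7743 kWh/t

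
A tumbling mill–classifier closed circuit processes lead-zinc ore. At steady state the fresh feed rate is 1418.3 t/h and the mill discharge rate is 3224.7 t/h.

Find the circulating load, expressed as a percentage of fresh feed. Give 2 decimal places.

M = F + R at steady state, so:
R = M − F = 3224.7 − 1418.3 = 1806.4 t/h
CL = 100·R/F = 100·1806.4/1418.3 = 127.36 %

CL = 127.36 %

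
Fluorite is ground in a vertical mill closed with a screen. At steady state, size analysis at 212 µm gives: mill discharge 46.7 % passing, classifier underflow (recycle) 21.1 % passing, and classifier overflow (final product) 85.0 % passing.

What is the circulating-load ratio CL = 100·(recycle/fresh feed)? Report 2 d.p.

Mass balance on the −212 µm fraction:
r = (o − d)/(d − u)
r = (85.0 − 46.7)/(46.7 − 21.1) = 38.3/25.6 = 1.4961
CL = 100·r = 149.61 %

CL = 149.61 %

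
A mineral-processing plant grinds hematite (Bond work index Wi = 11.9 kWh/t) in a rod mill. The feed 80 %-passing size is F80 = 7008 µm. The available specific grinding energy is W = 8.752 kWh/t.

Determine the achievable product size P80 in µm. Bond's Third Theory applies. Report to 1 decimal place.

W = 10·Wi·[P80^(−½) − F80^(−½)]
1/√P80 = 1/√F80 + W/(10·Wi)
  = 8.7520/(10·11.9) + 1/√7008 = 0.073546 + 0.011945 = 0.085492
P80 = (1/0.085492)² = 11.6970² = 136.82 µm

P80 = 136.8 µm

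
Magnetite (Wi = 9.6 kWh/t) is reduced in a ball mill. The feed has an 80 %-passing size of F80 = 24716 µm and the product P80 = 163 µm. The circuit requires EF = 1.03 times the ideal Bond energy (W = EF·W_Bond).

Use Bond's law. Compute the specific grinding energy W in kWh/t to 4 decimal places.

Bond: W = 10·Wi·(1/√P80 − 1/√F80)
1/√163 = 0.078326;  1/√24716 = 0.006361
W = 10·9.6·(0.078326 − 0.006361) = 6.9087 kWh/t
Corrected W = EF·W_Bond = 1.03·6.9087 = 7.1159 kWh/t

W = 7.1159 kWh/t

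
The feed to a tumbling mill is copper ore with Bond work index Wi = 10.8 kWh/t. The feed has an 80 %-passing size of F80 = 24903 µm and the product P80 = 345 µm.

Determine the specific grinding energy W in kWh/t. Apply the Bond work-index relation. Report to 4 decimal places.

W = 10·Wi·[P80^(−½) − F80^(−½)]
1/√345 = 0.053838;  1/√24903 = 0.006337
W = 10·10.8·(0.053838 − 0.006337) = 5.1301 kWh/t

W = 5.1301 kWh/t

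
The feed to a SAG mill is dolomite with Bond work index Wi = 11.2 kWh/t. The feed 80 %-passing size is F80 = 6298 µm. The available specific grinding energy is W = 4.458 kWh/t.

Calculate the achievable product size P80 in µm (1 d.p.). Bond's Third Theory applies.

Bond:  W = 10 Wi (1/√P − 1/√F)
1/√P80 = 1/√F80 + W/(10·Wi)
  = 4.4580/(10·11.2) + 1/√6298 = 0.039804 + 0.012601 = 0.052404
P80 = (1/0.052404)² = 19.0824² = 364.14 µm

P80 = 364.1 µm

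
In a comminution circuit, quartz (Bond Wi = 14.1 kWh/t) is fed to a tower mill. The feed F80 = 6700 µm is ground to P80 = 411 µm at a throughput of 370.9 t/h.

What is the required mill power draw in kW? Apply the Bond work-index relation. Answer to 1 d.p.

W = 10 Wi (P80^-0.5 − F80^-0.5)
W = 10·14.1·(1/√411 − 1/√6700) = 10·14.1·(0.037109) = 5.2324 kWh/t
Power = W × throughput = 5.2324 kWh/t × 370.9 t/h = 1940.7 kW

P = 1940.7 kW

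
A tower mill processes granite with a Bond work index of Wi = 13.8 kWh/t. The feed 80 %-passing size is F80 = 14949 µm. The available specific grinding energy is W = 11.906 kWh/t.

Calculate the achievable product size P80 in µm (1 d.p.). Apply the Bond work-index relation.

W = 10·Wi·(P80^(-½) − F80^(-½))
P80^-0.5 = F80^-0.5 + W/(10 Wi)
  = 11.9060/(10·13.8) + 1/√14949 = 0.086275 + 0.008179 = 0.094454
P80 = (1/0.094454)² = 10.5871² = 112.09 µm

P80 = 112.1 µm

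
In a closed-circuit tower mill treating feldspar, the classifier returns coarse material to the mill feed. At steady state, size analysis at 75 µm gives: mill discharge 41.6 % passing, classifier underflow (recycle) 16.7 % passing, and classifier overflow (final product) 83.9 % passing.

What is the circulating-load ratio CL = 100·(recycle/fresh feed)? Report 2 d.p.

CL = 169.88 %

Balance %-passing 75 µm (r = R/F):
(1+r)·d = r·u + o ⇒ r = (o−d)/(d−u)
r = (83.9 − 41.6)/(41.6 − 16.7) = 42.3/24.9 = 1.6988
CL = 100·r = 169.88 %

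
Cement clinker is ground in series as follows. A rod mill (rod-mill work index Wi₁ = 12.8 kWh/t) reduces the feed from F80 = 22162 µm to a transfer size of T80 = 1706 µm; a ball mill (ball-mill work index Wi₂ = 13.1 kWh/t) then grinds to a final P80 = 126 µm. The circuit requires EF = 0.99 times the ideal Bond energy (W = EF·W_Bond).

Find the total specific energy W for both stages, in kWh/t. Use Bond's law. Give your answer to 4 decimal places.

W = 10·Wi·(P80^(-½) − F80^(-½))
Stage 1 (22162→1706 µm, Wi₁=12.8): W₁ = 10·12.8·(0.024211 − 0.006717) = 2.2392 kWh/t
Stage 2 (1706→126 µm, Wi₂=13.1): W₂ = 10·13.1·(0.089087 − 0.024211) = 8.4988 kWh/t
W = W₁ + W₂ = 2.2392 + 8.4988 = 10.7380 kWh/t
Apply correction: 10.7380 × 0.99 = 10.6306 kWh/t

W = 10.6306 kWh/t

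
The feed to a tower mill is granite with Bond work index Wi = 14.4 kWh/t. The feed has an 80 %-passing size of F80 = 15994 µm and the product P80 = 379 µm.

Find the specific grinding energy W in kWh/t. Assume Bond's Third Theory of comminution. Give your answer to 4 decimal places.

W = 10 Wi (P80^-0.5 − F80^-0.5)
1/√379 = 0.051367;  1/√15994 = 0.007907
W = 10·14.4·(0.051367 − 0.007907) = 6.2581 kWh/t

W = 6.2581 kWh/t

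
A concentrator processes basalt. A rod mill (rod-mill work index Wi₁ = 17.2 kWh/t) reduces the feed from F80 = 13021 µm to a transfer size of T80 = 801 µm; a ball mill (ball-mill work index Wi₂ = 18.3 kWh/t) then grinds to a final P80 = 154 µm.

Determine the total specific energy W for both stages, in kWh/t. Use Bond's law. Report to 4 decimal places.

W = 12.8506 kWh/t

W = 10 Wi (P80^-0.5 − F80^-0.5)
Stage 1 (13021→801 µm, Wi₁=17.2): W₁ = 10·17.2·(0.035333 − 0.008764) = 4.5700 kWh/t
Stage 2 (801→154 µm, Wi₂=18.3): W₂ = 10·18.3·(0.080582 − 0.035333) = 8.2806 kWh/t
W = W₁ + W₂ = 4.5700 + 8.2806 = 12.8506 kWh/t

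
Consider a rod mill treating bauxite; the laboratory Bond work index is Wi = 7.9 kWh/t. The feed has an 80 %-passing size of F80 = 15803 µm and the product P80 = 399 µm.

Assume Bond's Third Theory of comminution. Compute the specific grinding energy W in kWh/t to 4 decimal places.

W = 10·Wi·(P80^(-½) − F80^(-½))
1/√399 = 0.050063;  1/√15803 = 0.007955
W = 10·7.9·(0.050063 − 0.007955) = 3.3265 kWh/t

W = 3.3265 kWh/t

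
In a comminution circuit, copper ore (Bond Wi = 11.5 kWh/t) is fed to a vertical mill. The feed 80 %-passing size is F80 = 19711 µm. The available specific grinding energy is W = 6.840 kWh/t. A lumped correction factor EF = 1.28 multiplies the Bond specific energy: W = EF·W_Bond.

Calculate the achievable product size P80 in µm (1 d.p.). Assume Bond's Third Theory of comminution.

W_Bond = 10·Wi·(1/√P₈₀ − 1/√F₈₀)
W_Bond = W / EF = 6.840 / 1.28 = 5.3438 kWh/t
1/√P80 = 1/√F80 + W_Bond/(10·Wi)
  = 5.3438/(10·11.5) + 1/√19711 = 0.046467 + 0.007123 = 0.053590
P80 = (1/0.053590)² = 18.6602² = 348.20 µm

P80 = 348.2 µm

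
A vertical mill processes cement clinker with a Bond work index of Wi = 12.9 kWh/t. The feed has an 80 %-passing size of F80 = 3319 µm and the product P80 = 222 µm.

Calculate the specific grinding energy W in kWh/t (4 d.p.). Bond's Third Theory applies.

W = 6.4187 kWh/t

Bond:  W = 10 Wi (1/√P − 1/√F)
1/√222 = 0.067116;  1/√3319 = 0.017358
W = 10·12.9·(0.067116 − 0.017358) = 6.4187 kWh/t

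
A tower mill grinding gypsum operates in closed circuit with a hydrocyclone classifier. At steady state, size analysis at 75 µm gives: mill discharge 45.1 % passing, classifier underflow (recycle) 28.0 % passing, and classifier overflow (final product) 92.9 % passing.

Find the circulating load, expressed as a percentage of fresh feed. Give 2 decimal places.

CL = 279.53 %

Mass balance on the −75 µm fraction:
d + r·d = r·u + o → r(d−u) = o−d
r = (92.9 − 45.1)/(45.1 − 28.0) = 47.8/17.1 = 2.7953
CL = 100·r = 279.53 %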